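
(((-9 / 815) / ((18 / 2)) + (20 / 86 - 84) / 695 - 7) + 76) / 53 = 335523492 / 258176515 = 1.30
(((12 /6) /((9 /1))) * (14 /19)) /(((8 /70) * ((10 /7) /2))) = 343 /171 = 2.01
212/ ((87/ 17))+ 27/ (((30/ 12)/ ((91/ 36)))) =59791/ 870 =68.73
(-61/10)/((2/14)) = -427/10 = -42.70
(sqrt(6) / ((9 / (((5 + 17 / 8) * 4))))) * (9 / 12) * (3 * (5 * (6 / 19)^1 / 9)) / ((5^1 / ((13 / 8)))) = 13 * sqrt(6) / 32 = 1.00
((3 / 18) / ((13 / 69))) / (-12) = -23 / 312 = -0.07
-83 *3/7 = -249/7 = -35.57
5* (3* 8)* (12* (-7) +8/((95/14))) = -188832/19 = -9938.53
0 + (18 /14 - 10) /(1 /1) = -61 /7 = -8.71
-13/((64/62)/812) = -81809/8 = -10226.12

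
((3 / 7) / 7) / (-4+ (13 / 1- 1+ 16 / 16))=0.01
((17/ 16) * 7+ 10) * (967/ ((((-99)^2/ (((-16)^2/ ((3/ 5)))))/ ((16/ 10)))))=3837056/ 3267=1174.49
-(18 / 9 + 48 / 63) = -58 / 21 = -2.76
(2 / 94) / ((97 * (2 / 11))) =11 / 9118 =0.00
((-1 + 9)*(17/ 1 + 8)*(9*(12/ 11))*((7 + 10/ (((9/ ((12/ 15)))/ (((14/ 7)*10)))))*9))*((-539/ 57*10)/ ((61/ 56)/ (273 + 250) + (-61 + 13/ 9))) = 207379424448000/ 298258561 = 695300.83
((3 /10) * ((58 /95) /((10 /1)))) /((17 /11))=957 /80750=0.01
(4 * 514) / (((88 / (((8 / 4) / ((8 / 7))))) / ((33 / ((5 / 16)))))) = 21588 / 5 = 4317.60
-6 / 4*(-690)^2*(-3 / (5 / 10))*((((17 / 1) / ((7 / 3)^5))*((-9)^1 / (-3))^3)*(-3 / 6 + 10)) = 270142587.45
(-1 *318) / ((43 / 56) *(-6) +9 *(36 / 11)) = -32648 / 2551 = -12.80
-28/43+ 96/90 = 268/645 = 0.42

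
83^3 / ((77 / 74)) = 42312238 / 77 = 549509.58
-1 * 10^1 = -10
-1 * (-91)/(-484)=-91/484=-0.19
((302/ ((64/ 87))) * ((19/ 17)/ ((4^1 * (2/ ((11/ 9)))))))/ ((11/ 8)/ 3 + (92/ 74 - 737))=-0.10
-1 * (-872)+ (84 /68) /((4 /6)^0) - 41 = 14148 /17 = 832.24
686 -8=678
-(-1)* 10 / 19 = 10 / 19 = 0.53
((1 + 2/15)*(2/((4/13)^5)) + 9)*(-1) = -6381101/7680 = -830.87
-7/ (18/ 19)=-133/ 18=-7.39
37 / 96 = 0.39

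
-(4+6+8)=-18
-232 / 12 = -58 / 3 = -19.33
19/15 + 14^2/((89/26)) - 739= -908434/1335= -680.47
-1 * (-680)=680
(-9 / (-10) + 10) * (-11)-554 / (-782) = -466039 / 3910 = -119.19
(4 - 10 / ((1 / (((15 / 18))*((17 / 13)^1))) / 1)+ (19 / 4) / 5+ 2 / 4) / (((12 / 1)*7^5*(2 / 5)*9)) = -607 / 80904096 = -0.00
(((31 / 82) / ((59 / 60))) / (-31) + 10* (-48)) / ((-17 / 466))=541095900 / 41123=13157.99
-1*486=-486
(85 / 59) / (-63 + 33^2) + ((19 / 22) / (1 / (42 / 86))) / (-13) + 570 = 106077939376 / 186111783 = 569.97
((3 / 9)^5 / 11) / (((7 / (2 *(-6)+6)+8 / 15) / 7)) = -70 / 16929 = -0.00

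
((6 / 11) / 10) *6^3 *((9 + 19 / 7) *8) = 425088 / 385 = 1104.12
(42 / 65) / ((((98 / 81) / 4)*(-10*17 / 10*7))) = -972 / 54145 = -0.02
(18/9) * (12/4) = 6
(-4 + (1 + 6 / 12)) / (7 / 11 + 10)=-0.24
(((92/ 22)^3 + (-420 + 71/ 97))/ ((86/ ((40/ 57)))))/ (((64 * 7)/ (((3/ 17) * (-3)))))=95761815/ 28690673968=0.00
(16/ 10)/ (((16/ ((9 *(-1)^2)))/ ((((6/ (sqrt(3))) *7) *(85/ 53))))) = 1071 *sqrt(3)/ 53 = 35.00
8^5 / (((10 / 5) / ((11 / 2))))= 90112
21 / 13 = 1.62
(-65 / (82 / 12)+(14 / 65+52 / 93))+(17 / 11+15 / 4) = -37537987 / 10905180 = -3.44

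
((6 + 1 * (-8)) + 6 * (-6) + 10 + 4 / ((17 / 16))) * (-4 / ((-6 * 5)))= -824 / 255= -3.23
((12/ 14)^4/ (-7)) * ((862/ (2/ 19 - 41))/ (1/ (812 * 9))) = 7386609024/ 621859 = 11878.27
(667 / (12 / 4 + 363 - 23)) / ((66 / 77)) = 667 / 294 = 2.27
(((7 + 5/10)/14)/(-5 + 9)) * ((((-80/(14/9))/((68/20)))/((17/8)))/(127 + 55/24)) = -324000/43941583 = -0.01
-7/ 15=-0.47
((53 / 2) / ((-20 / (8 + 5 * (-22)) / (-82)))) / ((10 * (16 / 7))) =-775761 / 1600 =-484.85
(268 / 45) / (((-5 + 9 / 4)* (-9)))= 1072 / 4455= 0.24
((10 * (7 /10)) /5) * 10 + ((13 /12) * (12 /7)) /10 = 14.19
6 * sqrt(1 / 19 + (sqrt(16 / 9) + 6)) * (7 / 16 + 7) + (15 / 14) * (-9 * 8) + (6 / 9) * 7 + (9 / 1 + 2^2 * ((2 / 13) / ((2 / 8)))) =-16657 / 273 + 119 * sqrt(23997) / 152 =60.26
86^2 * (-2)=-14792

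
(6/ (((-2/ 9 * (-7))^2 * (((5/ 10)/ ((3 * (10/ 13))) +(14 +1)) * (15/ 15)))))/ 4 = 3645/ 89474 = 0.04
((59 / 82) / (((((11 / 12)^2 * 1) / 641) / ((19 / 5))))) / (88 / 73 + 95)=1258918872 / 58068505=21.68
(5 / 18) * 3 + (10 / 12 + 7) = 26 / 3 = 8.67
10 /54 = 0.19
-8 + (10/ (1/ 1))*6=52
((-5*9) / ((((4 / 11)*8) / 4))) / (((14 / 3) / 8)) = -1485 / 14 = -106.07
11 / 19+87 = 1664 / 19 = 87.58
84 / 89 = 0.94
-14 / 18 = -7 / 9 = -0.78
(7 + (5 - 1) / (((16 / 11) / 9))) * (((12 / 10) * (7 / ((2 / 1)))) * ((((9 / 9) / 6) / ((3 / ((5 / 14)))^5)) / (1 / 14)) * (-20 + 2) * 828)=-1825625 / 16464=-110.89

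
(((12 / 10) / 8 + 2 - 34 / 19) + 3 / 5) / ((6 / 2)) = 73 / 228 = 0.32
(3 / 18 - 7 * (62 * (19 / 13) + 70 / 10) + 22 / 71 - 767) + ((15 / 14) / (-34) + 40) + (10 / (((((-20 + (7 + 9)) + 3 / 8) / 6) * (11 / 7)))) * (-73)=-269495441035 / 420456036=-640.96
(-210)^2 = 44100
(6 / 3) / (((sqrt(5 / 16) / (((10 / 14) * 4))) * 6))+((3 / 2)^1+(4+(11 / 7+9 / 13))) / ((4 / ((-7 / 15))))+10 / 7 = 1903 / 3640+16 * sqrt(5) / 21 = 2.23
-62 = -62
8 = 8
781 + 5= 786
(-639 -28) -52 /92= -15354 /23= -667.57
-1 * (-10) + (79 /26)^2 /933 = 6313321 /630708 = 10.01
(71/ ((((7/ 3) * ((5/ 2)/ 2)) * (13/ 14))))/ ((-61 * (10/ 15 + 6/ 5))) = -1278/ 5551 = -0.23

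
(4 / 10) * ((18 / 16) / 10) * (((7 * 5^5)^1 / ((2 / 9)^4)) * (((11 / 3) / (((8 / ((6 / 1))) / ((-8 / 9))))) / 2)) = -63149625 / 128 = -493356.45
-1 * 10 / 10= -1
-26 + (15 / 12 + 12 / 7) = -645 / 28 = -23.04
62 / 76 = 0.82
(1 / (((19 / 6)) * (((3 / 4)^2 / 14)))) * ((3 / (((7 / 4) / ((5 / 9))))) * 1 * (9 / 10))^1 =128 / 19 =6.74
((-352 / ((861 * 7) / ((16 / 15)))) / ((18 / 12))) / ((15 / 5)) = -11264 / 813645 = -0.01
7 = 7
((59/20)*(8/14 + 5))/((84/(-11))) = -2.15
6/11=0.55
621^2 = 385641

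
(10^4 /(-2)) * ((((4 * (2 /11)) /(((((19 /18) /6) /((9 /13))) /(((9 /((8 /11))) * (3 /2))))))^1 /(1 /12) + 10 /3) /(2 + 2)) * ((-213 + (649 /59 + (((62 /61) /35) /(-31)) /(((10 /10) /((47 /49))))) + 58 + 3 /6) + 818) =-8376889001664250 /15503943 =-540307004.59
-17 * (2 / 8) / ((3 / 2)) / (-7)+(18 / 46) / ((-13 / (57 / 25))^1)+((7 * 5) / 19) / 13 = 2850301 / 5965050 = 0.48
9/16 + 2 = 2.56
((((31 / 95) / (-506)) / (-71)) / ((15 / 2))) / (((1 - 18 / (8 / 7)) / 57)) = -124 / 26495425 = -0.00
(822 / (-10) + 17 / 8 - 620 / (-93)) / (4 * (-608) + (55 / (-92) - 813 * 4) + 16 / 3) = 202607 / 15674770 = 0.01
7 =7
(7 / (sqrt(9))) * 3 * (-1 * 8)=-56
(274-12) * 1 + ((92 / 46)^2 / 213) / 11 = 613870 / 2343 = 262.00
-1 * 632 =-632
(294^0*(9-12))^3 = -27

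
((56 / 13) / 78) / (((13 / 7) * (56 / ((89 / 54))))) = 623 / 711828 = 0.00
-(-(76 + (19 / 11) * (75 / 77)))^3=284851347016573 / 607645423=468778.89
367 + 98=465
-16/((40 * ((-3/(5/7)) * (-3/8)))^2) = -16/3969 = -0.00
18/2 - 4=5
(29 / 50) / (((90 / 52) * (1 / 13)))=4901 / 1125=4.36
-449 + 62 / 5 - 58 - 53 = -2738 / 5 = -547.60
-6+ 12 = 6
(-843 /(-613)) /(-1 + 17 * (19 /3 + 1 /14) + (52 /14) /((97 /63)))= 3434382 /275442355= 0.01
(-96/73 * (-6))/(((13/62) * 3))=11904/949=12.54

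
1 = 1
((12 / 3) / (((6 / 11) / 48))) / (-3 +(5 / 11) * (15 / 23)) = -22264 / 171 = -130.20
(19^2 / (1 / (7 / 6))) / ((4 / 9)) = 7581 / 8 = 947.62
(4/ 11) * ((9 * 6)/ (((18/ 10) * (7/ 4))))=480/ 77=6.23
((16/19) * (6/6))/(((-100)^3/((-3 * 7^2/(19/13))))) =1911/22562500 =0.00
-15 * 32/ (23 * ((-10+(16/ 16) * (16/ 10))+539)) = -2400/ 61019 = -0.04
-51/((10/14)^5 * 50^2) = -857157/7812500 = -0.11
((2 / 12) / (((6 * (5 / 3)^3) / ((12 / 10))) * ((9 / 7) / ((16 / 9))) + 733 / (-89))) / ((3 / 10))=49840 / 763011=0.07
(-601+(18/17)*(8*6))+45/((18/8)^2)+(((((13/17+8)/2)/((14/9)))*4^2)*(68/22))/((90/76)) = -24954257/58905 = -423.64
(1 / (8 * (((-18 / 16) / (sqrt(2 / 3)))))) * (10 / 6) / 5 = -sqrt(6) / 81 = -0.03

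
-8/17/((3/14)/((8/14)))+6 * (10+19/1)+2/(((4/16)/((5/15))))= 2982/17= 175.41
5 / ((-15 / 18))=-6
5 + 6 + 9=20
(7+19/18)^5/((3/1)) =64097340625/5668704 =11307.23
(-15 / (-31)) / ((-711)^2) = 5 / 5223717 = 0.00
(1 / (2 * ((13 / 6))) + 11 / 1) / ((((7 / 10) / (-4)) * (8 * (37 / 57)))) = -41610 / 3367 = -12.36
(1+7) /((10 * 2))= 2 /5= 0.40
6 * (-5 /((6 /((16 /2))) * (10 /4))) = -16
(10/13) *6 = 60/13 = 4.62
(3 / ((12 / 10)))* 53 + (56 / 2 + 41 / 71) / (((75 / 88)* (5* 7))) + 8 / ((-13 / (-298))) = 1535340227 / 4845750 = 316.84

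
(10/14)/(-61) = -5/427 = -0.01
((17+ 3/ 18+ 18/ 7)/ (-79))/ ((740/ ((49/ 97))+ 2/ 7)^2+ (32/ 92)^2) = -0.00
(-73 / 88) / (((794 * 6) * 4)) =-73 / 1676928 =-0.00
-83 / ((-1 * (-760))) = -83 / 760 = -0.11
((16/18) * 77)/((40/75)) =385/3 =128.33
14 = 14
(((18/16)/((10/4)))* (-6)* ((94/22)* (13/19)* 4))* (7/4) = -115479/2090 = -55.25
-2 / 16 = -1 / 8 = -0.12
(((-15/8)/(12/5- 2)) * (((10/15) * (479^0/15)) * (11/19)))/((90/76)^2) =-209/2430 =-0.09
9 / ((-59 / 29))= -261 / 59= -4.42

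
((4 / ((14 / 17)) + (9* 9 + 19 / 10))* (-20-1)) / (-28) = 18429 / 280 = 65.82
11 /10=1.10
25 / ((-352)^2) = 25 / 123904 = 0.00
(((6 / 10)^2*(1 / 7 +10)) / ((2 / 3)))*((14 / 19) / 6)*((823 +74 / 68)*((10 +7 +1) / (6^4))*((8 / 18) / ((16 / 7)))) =13925443 / 9302400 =1.50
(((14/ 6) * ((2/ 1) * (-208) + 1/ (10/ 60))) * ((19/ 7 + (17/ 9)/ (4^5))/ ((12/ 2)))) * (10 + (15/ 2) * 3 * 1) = -2334846475/ 165888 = -14074.84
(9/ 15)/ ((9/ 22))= 1.47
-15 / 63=-5 / 21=-0.24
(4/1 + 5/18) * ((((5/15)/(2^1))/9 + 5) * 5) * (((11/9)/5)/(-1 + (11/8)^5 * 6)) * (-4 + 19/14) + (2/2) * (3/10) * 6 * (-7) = -76735753669/5104119015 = -15.03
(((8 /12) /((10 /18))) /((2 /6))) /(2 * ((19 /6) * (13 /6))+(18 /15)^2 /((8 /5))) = 0.25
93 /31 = 3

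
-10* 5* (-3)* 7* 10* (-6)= -63000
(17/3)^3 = 4913/27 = 181.96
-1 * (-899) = 899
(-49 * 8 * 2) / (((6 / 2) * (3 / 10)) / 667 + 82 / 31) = -162107680 / 547219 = -296.24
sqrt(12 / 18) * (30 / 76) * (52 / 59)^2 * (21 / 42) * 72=243360 * sqrt(6) / 66139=9.01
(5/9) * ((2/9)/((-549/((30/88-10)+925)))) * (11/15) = -4475/29646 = -0.15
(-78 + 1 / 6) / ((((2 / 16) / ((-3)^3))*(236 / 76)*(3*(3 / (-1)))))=-35492 / 59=-601.56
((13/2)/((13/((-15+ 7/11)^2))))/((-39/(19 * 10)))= -2371580/4719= -502.56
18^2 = 324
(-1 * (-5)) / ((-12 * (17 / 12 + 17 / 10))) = -25 / 187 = -0.13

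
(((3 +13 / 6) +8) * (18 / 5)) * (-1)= -47.40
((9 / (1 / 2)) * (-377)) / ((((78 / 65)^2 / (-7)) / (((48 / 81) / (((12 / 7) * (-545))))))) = -184730 / 8829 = -20.92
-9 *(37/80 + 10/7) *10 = -9531/56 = -170.20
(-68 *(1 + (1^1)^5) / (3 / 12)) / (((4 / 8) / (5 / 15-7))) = 21760 / 3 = 7253.33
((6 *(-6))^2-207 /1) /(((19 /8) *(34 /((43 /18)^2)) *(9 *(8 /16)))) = 17.10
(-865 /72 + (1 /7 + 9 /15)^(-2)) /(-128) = 124135 /1557504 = 0.08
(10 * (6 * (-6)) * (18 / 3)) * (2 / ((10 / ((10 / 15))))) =-288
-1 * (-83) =83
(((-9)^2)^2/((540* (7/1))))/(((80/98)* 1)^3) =4084101/1280000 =3.19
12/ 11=1.09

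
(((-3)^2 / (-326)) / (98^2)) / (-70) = 9 / 219163280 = 0.00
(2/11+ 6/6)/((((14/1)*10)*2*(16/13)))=169/49280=0.00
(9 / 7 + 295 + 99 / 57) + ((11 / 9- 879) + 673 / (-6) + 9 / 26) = -10761610 / 15561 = -691.58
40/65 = 8/13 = 0.62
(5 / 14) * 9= 45 / 14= 3.21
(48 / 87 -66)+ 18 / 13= -24152 / 377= -64.06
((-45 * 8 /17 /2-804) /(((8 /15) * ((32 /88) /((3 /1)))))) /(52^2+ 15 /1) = -856845 /184892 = -4.63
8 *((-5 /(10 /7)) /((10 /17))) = -47.60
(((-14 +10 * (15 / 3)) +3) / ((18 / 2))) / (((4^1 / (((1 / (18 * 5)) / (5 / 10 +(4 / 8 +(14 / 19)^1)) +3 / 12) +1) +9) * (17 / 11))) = 0.23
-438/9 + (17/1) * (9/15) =-38.47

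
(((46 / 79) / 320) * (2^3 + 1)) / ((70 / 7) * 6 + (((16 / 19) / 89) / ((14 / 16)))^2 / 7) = 203026010481 / 743840431000960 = 0.00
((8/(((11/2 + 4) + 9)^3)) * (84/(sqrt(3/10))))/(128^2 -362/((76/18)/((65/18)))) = 9728 * sqrt(30)/4420031433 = 0.00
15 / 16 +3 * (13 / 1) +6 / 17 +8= 13135 / 272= 48.29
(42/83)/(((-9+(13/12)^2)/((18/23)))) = -15552/307349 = -0.05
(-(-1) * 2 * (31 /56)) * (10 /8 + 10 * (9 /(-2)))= -775 /16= -48.44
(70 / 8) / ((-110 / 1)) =-7 / 88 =-0.08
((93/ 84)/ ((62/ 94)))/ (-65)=-47/ 1820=-0.03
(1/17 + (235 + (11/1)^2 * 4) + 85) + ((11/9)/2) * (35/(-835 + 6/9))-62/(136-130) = 67545445/85102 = 793.70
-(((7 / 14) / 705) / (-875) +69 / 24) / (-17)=14188121 / 83895000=0.17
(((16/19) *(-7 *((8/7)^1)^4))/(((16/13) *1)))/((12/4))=-53248/19551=-2.72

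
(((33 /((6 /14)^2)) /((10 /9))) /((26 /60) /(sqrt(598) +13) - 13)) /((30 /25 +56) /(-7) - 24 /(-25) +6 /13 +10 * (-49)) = 282975 * sqrt(598) /145738093058 +3645566925 /145738093058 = 0.03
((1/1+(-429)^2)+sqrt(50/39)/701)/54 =5 * sqrt(78)/1476306+92021/27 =3408.19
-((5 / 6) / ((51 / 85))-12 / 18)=-13 / 18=-0.72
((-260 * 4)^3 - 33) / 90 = -1124864033 / 90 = -12498489.26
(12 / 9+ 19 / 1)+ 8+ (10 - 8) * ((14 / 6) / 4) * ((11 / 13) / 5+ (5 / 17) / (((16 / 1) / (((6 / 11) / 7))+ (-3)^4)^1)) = 27082401 / 949195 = 28.53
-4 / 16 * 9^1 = -9 / 4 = -2.25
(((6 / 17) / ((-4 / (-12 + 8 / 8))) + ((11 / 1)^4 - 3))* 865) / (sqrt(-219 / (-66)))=430532125* sqrt(1606) / 2482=6951468.45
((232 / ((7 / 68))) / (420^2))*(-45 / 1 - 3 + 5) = -42398 / 77175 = -0.55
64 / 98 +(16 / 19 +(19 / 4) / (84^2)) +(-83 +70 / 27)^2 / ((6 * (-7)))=-19864630517 / 130310208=-152.44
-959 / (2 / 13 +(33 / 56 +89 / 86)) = -30020536 / 55659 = -539.37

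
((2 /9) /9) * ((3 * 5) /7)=10 /189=0.05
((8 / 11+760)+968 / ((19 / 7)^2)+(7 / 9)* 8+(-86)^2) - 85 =293393605 / 35739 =8209.34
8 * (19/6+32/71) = 6164/213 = 28.94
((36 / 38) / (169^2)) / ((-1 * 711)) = -2 / 42870061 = -0.00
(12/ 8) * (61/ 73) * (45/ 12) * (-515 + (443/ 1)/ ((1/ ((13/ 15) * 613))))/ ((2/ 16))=8830482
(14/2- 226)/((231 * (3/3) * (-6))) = 73/462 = 0.16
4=4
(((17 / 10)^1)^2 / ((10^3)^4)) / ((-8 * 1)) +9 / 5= 1439999999999711 / 800000000000000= 1.80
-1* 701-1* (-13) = -688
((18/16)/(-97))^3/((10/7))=-5103/4672885760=-0.00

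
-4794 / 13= -368.77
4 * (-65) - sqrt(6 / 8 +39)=-260 - sqrt(159) / 2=-266.30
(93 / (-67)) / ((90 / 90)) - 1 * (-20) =1247 / 67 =18.61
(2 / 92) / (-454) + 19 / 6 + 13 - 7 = 574307 / 62652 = 9.17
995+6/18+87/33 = 32933/33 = 997.97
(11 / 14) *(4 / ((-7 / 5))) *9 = -990 / 49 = -20.20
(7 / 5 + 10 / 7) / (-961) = -99 / 33635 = -0.00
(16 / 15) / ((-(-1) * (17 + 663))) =2 / 1275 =0.00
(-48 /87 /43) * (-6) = 96 /1247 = 0.08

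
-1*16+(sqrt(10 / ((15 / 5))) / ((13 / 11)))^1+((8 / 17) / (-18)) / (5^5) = -7650004 / 478125+11*sqrt(30) / 39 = -14.46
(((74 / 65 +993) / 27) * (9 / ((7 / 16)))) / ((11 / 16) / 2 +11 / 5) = 33084928 / 111111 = 297.76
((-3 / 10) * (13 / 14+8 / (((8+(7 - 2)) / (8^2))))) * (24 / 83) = -132066 / 37765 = -3.50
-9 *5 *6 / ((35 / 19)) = -1026 / 7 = -146.57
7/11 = 0.64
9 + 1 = 10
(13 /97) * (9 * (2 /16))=117 /776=0.15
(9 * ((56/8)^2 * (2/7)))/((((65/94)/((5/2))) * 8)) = 56.94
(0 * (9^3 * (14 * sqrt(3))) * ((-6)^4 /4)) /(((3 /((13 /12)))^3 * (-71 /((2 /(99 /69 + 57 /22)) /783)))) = 0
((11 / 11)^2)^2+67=68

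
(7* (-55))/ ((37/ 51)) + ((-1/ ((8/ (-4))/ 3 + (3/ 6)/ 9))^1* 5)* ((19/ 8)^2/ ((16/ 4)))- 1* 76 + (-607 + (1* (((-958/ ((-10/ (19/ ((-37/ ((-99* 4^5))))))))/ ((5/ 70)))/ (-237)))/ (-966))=-424623267643/ 473292160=-897.17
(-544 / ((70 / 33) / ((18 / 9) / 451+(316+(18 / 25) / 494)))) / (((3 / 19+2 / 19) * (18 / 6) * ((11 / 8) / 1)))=-1914994694784 / 25650625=-74656.84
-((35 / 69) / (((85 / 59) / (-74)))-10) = 42292 / 1173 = 36.05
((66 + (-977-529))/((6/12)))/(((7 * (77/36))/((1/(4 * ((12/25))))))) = -54000/539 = -100.19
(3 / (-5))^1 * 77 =-231 / 5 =-46.20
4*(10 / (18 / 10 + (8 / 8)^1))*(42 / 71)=600 / 71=8.45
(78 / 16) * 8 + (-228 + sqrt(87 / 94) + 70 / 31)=-5789 / 31 + sqrt(8178) / 94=-185.78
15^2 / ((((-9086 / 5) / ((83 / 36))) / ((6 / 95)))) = -6225 / 345268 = -0.02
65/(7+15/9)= 7.50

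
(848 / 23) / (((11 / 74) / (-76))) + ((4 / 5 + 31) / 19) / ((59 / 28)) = -26729970604 / 1418065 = -18849.61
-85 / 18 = -4.72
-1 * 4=-4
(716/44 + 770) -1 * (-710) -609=9760/11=887.27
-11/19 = -0.58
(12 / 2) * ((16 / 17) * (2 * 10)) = 1920 / 17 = 112.94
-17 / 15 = -1.13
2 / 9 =0.22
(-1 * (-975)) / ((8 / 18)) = 8775 / 4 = 2193.75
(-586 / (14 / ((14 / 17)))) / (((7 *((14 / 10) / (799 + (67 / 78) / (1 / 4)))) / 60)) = -1833887000 / 10829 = -169349.62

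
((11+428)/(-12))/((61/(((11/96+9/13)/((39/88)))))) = -4862803/4453488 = -1.09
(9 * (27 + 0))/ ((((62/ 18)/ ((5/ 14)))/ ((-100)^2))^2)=12301875000000/ 47089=261247318.91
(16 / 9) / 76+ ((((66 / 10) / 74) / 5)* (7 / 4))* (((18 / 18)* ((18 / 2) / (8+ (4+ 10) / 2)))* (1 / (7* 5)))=756929 / 31635000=0.02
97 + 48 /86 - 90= 325 /43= 7.56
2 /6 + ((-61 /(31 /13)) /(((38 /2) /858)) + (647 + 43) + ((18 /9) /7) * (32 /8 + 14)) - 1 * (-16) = -5488025 /12369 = -443.69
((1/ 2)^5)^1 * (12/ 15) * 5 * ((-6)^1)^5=-972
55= 55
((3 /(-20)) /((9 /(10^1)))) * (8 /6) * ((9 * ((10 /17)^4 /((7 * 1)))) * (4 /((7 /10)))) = -800000 /4092529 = -0.20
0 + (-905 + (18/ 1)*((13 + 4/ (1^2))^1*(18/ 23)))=-15307/ 23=-665.52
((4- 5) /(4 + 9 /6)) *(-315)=630 /11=57.27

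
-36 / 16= -9 / 4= -2.25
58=58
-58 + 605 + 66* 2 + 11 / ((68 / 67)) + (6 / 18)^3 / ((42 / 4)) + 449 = 43909183 / 38556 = 1138.84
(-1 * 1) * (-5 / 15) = 1 / 3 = 0.33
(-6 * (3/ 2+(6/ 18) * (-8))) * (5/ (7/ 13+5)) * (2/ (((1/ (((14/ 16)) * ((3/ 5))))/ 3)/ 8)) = 637/ 4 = 159.25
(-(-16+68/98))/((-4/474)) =-88875/49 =-1813.78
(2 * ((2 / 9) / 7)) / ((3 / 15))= 0.32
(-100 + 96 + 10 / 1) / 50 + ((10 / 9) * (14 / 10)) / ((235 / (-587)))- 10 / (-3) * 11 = 32.90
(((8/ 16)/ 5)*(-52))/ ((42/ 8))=-104/ 105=-0.99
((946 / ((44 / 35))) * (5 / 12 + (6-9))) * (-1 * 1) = 46655 / 24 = 1943.96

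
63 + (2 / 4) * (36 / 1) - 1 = 80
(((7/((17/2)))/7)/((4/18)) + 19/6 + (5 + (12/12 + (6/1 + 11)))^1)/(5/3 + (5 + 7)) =2723/1394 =1.95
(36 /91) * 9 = 324 /91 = 3.56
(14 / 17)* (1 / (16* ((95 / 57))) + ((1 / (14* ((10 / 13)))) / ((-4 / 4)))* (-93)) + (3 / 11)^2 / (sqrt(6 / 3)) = 9* sqrt(2) / 242 + 4857 / 680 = 7.20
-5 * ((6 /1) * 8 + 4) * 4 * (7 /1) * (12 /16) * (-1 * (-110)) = -600600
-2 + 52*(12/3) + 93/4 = 229.25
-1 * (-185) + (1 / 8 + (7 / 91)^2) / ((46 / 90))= 5760725 / 31096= 185.26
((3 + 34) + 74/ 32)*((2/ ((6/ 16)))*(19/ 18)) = 11951/ 54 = 221.31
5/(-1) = -5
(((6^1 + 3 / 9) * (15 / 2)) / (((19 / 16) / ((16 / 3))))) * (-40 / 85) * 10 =-51200 / 51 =-1003.92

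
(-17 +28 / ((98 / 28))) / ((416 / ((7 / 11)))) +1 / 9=4009 / 41184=0.10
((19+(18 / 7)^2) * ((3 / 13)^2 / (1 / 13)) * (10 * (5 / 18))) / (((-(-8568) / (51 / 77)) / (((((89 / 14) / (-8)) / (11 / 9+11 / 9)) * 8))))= -8377125 / 845997152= -0.01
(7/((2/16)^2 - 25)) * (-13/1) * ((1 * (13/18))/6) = 1456/3321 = 0.44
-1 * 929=-929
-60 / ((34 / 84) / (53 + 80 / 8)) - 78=-160086 / 17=-9416.82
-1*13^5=-371293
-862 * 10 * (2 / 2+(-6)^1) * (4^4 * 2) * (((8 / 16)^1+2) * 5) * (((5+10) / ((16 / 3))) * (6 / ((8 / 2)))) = 1163700000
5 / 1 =5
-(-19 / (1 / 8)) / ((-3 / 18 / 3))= -2736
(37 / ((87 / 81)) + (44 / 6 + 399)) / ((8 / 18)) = 991.76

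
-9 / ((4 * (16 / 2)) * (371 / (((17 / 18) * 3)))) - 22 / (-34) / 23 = 241243 / 9283904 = 0.03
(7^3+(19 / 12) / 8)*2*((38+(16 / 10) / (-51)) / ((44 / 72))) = 159496427 / 3740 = 42646.10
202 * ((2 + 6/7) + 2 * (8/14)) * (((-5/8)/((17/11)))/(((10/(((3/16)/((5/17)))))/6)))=-9999/80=-124.99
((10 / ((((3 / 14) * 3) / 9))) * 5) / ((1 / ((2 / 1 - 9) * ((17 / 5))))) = -16660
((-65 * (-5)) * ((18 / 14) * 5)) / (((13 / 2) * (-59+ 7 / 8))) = -1200 / 217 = -5.53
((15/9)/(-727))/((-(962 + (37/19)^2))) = 1805/760407831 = 0.00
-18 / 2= -9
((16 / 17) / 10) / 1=8 / 85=0.09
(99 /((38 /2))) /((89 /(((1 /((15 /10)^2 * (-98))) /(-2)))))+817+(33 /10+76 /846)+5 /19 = 820.65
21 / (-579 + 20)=-21 / 559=-0.04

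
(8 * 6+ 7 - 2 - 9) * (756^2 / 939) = 8382528 / 313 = 26781.24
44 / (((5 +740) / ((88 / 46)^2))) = 85184 / 394105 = 0.22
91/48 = 1.90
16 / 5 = 3.20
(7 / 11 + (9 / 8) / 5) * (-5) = -379 / 88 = -4.31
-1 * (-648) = 648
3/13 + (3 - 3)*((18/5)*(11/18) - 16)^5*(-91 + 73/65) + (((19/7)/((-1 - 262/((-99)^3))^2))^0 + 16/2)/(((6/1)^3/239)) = 3179/312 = 10.19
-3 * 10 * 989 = -29670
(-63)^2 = 3969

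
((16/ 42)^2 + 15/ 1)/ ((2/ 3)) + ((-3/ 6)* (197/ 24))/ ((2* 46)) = 4906091/ 216384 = 22.67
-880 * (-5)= 4400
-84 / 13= -6.46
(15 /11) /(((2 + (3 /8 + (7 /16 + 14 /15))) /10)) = 36000 /9889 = 3.64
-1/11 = -0.09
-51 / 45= -17 / 15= -1.13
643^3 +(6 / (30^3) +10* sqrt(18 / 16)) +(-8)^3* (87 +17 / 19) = 15* sqrt(2) / 2 +22726131268519 / 85500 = 265802715.50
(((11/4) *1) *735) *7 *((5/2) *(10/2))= 1414875/8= 176859.38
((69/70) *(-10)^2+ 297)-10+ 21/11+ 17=31145/77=404.48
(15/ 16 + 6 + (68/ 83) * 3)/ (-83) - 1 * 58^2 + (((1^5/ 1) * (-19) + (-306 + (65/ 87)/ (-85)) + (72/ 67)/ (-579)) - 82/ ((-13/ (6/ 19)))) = -1919826954794513719/ 520683009508272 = -3687.13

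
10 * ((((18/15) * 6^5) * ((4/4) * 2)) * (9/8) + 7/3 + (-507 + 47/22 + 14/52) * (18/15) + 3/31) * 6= 5423895232/4433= 1223527.01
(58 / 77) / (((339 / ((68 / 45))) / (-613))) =-2417672 / 1174635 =-2.06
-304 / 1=-304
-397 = -397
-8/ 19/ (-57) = 8/ 1083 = 0.01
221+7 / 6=1333 / 6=222.17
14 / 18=7 / 9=0.78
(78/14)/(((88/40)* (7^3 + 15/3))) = 65/8932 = 0.01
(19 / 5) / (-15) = -19 / 75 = -0.25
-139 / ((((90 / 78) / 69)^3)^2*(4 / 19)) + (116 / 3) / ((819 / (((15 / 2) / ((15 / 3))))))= -30193642862729.51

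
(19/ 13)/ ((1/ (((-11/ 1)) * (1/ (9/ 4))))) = -836/ 117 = -7.15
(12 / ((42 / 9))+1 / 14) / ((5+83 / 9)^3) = 26973 / 29360128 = 0.00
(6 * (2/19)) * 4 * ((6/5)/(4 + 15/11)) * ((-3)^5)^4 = 11046132982368/5605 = 1970764136.02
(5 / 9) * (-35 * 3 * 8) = -1400 / 3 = -466.67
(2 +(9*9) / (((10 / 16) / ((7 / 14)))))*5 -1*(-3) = 337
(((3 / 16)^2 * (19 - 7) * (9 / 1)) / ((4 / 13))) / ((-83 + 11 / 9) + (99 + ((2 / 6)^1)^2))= 0.71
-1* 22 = -22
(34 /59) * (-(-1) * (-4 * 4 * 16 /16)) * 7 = -3808 /59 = -64.54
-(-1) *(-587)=-587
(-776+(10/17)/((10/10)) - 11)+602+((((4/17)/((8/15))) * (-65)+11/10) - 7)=-18614/85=-218.99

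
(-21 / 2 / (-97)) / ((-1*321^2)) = -7 / 6663318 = -0.00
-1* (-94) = 94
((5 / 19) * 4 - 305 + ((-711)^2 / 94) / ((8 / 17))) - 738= 148395939 / 14288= 10386.05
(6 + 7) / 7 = 1.86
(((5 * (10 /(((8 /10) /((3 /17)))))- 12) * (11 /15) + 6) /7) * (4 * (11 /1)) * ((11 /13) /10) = 108779 /38675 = 2.81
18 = 18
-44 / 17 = -2.59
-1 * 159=-159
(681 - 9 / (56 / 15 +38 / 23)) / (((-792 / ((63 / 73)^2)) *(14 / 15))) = -1192772385 / 1742625632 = -0.68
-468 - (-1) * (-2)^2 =-464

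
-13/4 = -3.25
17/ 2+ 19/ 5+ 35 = 47.30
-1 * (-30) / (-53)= -30 / 53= -0.57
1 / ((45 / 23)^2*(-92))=-23 / 8100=-0.00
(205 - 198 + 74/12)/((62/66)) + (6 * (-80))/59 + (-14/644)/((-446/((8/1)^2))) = 110388447/18761882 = 5.88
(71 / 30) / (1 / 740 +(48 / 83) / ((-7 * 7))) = -300958 / 1329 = -226.45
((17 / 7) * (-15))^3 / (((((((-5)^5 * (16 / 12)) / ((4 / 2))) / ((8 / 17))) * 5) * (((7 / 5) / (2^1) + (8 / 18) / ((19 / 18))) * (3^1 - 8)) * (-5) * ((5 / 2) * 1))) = 2372112 / 76103125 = 0.03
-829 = -829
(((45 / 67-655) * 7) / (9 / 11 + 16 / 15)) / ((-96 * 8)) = 263725 / 83348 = 3.16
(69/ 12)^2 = 529/ 16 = 33.06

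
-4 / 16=-1 / 4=-0.25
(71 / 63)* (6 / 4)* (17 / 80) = 1207 / 3360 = 0.36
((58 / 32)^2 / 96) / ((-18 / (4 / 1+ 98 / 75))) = -167359 / 16588800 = -0.01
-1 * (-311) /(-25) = -12.44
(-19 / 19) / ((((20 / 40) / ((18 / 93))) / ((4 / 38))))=-0.04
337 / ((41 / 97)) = 32689 / 41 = 797.29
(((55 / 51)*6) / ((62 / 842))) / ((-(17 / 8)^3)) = -23710720 / 2589151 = -9.16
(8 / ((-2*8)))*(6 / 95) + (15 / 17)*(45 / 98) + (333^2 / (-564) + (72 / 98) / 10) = -583683207 / 2975476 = -196.16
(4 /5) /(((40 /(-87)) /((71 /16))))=-6177 /800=-7.72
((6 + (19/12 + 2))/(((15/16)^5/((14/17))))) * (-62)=-5233442816/7745625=-675.66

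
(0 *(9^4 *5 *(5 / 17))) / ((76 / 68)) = 0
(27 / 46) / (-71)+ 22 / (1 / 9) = 197.99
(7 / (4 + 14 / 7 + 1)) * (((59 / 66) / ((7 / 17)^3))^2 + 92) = 131170949737 / 512479044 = 255.95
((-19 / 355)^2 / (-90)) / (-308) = 361 / 3493413000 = 0.00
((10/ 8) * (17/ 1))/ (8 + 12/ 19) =1615/ 656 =2.46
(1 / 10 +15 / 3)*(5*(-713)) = -36363 / 2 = -18181.50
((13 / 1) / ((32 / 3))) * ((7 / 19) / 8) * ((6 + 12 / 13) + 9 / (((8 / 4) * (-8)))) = 27783 / 77824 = 0.36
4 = 4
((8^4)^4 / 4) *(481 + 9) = 34480684647055360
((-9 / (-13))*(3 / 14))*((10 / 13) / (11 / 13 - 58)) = -135 / 67613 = -0.00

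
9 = 9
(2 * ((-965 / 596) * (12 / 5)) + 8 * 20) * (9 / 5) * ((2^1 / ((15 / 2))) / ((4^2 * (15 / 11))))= 124751 / 37250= 3.35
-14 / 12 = -7 / 6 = -1.17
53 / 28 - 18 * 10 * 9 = -45307 / 28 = -1618.11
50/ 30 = 5/ 3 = 1.67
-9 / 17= -0.53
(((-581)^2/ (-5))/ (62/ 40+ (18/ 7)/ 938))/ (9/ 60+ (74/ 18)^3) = -64630968338160/ 103507477391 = -624.41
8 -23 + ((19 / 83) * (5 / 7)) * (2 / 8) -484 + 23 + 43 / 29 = -31977809 / 67396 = -474.48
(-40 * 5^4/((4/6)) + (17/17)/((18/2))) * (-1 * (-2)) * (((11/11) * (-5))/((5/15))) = 3374990/3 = 1124996.67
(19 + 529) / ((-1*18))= -274 / 9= -30.44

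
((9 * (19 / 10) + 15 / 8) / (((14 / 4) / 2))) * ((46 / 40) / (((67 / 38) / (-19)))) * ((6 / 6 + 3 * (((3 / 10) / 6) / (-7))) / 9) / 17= -287790283 / 334866000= -0.86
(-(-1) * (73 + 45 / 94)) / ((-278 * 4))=-6907 / 104528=-0.07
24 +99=123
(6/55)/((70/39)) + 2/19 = 6073/36575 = 0.17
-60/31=-1.94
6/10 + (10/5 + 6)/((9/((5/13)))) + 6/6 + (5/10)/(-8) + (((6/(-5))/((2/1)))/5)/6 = 87019/46800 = 1.86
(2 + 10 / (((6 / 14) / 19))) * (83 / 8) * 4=55444 / 3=18481.33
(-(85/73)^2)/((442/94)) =-19975/69277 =-0.29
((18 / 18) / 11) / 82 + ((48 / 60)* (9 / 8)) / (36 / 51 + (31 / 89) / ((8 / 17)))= 49217651 / 78938530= 0.62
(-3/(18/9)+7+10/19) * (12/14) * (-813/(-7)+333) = 2159928/931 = 2320.01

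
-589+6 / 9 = -1765 / 3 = -588.33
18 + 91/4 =163/4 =40.75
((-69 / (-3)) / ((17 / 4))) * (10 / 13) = 920 / 221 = 4.16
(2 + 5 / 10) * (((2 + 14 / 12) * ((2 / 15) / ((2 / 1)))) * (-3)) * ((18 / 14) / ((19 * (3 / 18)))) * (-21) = 27 / 2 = 13.50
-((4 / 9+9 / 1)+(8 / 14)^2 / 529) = -2203429 / 233289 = -9.45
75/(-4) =-18.75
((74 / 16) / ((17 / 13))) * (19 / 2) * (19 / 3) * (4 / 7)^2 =173641 / 2499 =69.48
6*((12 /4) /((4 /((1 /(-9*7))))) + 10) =839 /14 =59.93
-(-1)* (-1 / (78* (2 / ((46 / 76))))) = -23 / 5928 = -0.00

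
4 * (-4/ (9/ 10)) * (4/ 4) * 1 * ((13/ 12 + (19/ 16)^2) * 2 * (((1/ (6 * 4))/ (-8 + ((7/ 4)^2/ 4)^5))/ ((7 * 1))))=321283686400/ 4710329447481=0.07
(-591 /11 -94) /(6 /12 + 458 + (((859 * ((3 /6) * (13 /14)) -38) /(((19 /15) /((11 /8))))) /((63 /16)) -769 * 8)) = 4538625 /171865243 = 0.03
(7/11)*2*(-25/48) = -175/264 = -0.66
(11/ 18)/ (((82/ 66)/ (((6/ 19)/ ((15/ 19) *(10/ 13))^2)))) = 388531/ 922500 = 0.42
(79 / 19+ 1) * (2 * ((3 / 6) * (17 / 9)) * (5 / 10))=833 / 171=4.87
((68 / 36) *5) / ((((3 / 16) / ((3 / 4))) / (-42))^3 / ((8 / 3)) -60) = -119418880 / 758661121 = -0.16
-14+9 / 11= -145 / 11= -13.18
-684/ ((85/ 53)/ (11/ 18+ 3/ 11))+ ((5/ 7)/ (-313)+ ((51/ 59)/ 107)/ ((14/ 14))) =-376.95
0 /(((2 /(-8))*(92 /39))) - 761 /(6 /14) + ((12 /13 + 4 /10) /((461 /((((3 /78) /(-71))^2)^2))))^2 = -161251900926588080433033914309884255253 /90812033561059553463319268430571200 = -1775.67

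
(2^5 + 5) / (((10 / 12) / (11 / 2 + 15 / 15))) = 1443 / 5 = 288.60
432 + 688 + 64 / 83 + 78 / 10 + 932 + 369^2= 57361952 / 415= 138221.57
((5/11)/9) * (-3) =-5/33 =-0.15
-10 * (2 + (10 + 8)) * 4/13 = -800/13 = -61.54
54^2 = 2916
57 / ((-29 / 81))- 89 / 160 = -741301 / 4640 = -159.76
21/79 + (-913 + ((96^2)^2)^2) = 7213895789837423.27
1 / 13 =0.08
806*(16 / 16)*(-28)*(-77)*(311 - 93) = 378826448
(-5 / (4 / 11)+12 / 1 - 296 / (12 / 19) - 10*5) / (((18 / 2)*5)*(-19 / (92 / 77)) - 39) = 0.69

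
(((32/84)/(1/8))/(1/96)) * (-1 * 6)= -12288/7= -1755.43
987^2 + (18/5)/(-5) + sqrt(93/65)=sqrt(6045)/65 + 24354207/25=974169.48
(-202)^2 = 40804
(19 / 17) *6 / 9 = 38 / 51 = 0.75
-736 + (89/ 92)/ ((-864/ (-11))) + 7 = -57945773/ 79488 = -728.99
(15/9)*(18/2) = 15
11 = 11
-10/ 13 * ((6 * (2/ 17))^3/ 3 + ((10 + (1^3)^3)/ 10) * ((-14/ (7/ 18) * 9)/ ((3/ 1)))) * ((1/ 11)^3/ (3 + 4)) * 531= 3096199404/ 595067473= 5.20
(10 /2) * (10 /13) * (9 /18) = 25 /13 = 1.92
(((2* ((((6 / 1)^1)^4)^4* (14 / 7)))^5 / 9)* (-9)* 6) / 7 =-1097870808551528783041121140466305832314587789321841109856361119744 / 7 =-156838686935932683291588700000000000000000000000000000000000000000.00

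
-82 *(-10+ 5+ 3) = 164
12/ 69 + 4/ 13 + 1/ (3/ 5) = 1927/ 897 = 2.15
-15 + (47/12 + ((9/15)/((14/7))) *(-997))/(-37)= -15589/2220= -7.02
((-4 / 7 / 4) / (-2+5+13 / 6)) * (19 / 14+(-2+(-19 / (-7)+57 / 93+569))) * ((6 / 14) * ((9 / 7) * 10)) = -200969910 / 2307361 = -87.10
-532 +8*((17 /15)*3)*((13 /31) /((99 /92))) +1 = -7985539 /15345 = -520.40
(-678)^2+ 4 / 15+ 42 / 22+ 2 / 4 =151696603 / 330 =459686.68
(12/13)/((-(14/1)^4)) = -3/124852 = -0.00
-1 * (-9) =9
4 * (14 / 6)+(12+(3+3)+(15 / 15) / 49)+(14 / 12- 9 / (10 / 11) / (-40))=563851 / 19600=28.77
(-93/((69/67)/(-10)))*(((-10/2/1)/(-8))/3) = 51925/276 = 188.13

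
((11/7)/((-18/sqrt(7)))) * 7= -11 * sqrt(7)/18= -1.62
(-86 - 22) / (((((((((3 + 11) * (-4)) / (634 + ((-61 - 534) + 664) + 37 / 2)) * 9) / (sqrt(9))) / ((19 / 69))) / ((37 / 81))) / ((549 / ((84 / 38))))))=14489.34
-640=-640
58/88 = 29/44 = 0.66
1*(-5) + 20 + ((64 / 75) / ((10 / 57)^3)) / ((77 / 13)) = 10029399 / 240625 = 41.68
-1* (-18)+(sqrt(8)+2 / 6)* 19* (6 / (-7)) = 88 / 7 - 228* sqrt(2) / 7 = -33.49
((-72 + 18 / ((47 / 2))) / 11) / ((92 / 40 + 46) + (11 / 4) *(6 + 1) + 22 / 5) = -66960 / 743963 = -0.09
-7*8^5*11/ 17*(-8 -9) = 2523136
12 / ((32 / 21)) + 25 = 263 / 8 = 32.88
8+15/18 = 53/6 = 8.83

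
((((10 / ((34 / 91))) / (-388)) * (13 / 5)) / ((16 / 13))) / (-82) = 15379 / 8653952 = 0.00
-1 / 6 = -0.17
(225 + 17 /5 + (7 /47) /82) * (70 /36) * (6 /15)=177.65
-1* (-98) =98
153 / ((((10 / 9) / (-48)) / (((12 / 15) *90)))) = -2379456 / 5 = -475891.20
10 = 10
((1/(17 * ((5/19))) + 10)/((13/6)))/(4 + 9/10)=10428/10829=0.96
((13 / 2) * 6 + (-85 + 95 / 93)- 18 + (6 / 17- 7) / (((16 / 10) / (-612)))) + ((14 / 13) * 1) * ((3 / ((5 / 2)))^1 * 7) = 30086783 / 12090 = 2488.57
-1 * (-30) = 30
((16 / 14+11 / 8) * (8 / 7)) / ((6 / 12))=282 / 49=5.76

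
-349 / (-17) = 349 / 17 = 20.53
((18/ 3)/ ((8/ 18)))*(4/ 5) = 54/ 5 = 10.80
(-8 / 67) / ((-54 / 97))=388 / 1809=0.21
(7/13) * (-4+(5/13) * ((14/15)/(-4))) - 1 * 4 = -6289/1014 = -6.20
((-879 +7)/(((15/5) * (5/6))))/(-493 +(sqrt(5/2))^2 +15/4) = 6976/9735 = 0.72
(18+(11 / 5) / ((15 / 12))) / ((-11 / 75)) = -1482 / 11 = -134.73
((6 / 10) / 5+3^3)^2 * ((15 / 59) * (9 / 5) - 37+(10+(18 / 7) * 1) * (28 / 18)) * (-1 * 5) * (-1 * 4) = -249874.18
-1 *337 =-337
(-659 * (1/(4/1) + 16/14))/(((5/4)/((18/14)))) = -231309/245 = -944.12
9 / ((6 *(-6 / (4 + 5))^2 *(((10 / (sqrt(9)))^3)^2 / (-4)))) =-19683 / 2000000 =-0.01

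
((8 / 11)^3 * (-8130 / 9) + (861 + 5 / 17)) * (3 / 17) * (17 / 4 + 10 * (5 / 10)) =645236821 / 769318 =838.71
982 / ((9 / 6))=1964 / 3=654.67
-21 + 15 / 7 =-132 / 7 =-18.86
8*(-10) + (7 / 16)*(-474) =-2299 / 8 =-287.38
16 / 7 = 2.29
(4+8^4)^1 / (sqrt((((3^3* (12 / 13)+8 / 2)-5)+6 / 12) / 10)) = 8200* sqrt(1651) / 127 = 2623.52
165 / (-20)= -33 / 4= -8.25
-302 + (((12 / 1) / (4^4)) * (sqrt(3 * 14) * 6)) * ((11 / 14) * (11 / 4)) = -302 + 1089 * sqrt(42) / 1792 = -298.06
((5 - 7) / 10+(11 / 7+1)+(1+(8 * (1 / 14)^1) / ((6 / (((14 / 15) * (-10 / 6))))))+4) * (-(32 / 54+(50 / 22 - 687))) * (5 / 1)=1386961288 / 56133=24708.48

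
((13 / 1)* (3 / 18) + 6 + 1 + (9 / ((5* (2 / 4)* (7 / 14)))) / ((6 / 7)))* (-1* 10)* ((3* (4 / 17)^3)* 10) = -19840 / 289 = -68.65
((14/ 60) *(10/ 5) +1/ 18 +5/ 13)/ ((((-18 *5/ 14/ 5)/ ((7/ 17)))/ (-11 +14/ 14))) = 51989/ 17901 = 2.90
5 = 5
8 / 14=4 / 7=0.57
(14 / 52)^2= 49 / 676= 0.07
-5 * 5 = -25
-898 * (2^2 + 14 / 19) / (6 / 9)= -121230 / 19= -6380.53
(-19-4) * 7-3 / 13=-2096 / 13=-161.23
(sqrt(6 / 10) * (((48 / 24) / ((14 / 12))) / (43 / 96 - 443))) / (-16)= 72 * sqrt(15) / 1486975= 0.00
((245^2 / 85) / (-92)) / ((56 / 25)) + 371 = 4599077 / 12512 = 367.57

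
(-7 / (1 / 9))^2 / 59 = 3969 / 59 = 67.27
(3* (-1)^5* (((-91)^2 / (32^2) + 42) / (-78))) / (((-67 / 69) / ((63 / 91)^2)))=-286654221 / 301463552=-0.95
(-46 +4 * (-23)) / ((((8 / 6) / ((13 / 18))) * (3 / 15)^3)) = -9343.75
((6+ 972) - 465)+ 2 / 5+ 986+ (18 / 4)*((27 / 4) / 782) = 1499.44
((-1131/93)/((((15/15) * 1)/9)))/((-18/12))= 2262/31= 72.97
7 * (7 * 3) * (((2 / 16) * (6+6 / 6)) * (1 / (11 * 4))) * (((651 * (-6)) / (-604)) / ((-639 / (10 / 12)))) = -372155 / 15095168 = -0.02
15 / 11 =1.36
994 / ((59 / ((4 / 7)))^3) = 9088 / 10063571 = 0.00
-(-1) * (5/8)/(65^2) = 1/6760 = 0.00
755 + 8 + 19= 782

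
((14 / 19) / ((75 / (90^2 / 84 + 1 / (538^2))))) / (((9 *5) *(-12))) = -195374707 / 111363579000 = -0.00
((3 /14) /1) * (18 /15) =9 /35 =0.26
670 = 670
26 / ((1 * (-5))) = -26 / 5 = -5.20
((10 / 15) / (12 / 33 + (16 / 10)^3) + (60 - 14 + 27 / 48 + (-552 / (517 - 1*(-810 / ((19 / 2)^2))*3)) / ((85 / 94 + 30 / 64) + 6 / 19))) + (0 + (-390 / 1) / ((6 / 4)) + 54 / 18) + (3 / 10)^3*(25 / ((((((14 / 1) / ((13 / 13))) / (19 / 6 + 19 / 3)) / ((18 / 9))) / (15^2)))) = -118858302105139 / 24902908192764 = -4.77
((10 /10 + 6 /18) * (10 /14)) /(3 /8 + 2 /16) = 40 /21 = 1.90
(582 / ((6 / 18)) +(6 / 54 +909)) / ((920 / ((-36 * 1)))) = -11948 / 115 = -103.90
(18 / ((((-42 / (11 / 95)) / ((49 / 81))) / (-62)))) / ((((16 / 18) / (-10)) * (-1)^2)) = -2387 / 114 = -20.94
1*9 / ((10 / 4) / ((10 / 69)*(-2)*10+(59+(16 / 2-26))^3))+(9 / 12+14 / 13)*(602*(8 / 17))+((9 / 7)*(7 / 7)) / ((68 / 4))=44231238773 / 177905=248622.80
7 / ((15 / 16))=112 / 15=7.47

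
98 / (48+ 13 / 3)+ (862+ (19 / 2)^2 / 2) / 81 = 443287 / 33912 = 13.07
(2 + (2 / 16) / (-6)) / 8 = 95 / 384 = 0.25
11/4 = 2.75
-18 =-18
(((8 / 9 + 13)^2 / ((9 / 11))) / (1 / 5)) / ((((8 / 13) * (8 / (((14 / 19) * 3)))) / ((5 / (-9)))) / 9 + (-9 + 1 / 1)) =-35546875 / 254664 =-139.58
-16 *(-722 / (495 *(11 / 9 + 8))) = 11552 / 4565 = 2.53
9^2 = 81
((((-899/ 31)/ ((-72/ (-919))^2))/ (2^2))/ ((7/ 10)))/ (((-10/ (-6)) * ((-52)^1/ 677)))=16581266113/ 1257984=13180.82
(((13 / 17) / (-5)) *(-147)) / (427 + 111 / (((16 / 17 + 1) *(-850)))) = 70070 / 1330607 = 0.05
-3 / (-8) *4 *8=12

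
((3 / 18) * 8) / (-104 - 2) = -2 / 159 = -0.01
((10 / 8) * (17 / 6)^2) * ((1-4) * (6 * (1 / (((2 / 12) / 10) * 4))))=-21675 / 8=-2709.38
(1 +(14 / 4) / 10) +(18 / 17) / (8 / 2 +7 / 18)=42741 / 26860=1.59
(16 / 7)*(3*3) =144 / 7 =20.57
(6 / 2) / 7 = 3 / 7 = 0.43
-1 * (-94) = 94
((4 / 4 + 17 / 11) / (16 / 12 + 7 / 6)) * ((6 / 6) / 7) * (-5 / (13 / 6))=-48 / 143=-0.34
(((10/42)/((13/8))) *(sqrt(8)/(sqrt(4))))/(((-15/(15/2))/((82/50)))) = -164 *sqrt(2)/1365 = -0.17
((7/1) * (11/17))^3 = 456533/4913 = 92.92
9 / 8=1.12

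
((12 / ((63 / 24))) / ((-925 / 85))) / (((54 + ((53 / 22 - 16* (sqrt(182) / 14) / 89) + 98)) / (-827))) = 155035003904* sqrt(182) / 828587483826865 + 266319305882432 / 118369640546695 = 2.25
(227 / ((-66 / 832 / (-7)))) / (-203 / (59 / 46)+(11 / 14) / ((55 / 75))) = -546005824 / 4284951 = -127.42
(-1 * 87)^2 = 7569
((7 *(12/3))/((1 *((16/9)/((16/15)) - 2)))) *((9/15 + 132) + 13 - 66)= -33432/5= -6686.40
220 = 220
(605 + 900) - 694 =811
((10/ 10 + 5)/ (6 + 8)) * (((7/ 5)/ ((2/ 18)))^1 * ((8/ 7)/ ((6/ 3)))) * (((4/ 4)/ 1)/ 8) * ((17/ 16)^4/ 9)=250563/ 4587520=0.05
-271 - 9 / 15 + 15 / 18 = -8123 / 30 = -270.77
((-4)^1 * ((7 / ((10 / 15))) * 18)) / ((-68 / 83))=15687 / 17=922.76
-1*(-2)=2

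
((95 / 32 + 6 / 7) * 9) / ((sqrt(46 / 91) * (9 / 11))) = 9427 * sqrt(4186) / 10304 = 59.19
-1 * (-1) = 1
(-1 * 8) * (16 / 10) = -64 / 5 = -12.80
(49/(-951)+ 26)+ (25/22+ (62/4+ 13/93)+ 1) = 14179502/324291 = 43.72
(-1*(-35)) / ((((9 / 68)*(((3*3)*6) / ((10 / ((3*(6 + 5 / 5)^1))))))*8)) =425 / 1458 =0.29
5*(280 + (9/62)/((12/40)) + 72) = 54635/31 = 1762.42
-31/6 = -5.17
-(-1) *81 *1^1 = 81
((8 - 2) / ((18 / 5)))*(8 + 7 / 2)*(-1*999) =-38295 / 2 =-19147.50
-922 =-922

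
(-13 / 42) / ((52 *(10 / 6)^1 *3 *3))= -1 / 2520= -0.00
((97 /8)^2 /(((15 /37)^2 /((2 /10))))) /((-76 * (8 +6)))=-12880921 /76608000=-0.17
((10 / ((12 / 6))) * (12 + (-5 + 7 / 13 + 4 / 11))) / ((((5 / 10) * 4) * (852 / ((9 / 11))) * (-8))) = -8475 / 3573856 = -0.00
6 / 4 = 3 / 2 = 1.50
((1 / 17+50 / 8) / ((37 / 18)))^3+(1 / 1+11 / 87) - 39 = -1552428386893 / 173205299544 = -8.96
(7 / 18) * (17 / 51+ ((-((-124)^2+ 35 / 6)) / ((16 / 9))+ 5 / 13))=-75580057 / 22464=-3364.50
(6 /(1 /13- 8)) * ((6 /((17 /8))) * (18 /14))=-33696 /12257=-2.75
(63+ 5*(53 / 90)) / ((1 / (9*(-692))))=-410702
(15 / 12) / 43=5 / 172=0.03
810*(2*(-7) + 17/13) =-133650/13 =-10280.77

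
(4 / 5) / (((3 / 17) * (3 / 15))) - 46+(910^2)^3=1703607756122999930 / 3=567869252040999976.67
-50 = -50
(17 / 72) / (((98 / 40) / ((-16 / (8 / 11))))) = -935 / 441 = -2.12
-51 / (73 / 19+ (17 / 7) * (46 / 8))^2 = -14434224 / 89737729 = -0.16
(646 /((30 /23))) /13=7429 /195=38.10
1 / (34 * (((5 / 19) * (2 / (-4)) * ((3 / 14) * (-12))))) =133 / 1530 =0.09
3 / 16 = 0.19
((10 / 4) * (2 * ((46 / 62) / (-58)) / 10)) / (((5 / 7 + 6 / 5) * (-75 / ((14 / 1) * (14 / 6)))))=0.00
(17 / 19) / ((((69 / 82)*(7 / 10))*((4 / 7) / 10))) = 26.58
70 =70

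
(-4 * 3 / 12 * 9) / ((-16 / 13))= 117 / 16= 7.31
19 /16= 1.19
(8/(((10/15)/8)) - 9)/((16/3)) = 261/16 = 16.31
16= 16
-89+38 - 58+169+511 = 571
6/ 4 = 3/ 2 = 1.50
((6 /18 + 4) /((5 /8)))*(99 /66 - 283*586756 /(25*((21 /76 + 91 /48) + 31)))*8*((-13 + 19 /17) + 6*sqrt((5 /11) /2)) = 8483772239453888 /64287625 - 125996617417632*sqrt(110) /41597875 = 100198291.68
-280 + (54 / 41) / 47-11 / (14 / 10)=-3882527 / 13489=-287.83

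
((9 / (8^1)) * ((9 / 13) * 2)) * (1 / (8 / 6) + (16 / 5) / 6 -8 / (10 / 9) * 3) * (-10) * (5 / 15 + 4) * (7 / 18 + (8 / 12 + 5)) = 132871 / 16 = 8304.44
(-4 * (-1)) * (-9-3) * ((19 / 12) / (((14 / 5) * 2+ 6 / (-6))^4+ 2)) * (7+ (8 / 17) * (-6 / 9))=-16197500 / 14335641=-1.13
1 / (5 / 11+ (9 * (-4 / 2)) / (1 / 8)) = -11 / 1579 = -0.01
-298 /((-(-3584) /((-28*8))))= 149 /8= 18.62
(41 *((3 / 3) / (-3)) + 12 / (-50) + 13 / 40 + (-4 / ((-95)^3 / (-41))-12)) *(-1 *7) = 3684785237 / 20577000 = 179.07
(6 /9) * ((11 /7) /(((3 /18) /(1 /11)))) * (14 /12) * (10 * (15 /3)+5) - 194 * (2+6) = -4546 /3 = -1515.33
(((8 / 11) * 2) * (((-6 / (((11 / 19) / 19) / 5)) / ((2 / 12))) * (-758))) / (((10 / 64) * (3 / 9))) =15131086848 / 121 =125050304.53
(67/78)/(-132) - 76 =-782563/10296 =-76.01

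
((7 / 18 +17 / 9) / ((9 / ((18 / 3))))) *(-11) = -451 / 27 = -16.70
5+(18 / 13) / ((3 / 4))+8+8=297 / 13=22.85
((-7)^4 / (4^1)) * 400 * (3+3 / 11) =8643600 / 11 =785781.82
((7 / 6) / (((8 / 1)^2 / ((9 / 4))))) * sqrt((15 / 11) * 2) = 21 * sqrt(330) / 5632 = 0.07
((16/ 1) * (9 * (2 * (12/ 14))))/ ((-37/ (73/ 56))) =-15768/ 1813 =-8.70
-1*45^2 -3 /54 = -36451 /18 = -2025.06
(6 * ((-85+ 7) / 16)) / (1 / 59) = -6903 / 4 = -1725.75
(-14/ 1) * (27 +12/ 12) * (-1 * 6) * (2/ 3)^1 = 1568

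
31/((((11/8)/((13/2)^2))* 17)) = 10478/187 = 56.03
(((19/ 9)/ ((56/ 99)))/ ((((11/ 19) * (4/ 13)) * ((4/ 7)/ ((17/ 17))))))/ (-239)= -4693/ 30592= -0.15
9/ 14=0.64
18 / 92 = 9 / 46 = 0.20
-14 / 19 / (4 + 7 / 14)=-28 / 171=-0.16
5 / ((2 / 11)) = 55 / 2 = 27.50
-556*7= -3892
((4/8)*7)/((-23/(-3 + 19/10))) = 77/460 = 0.17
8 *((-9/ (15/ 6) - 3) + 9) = 96/ 5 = 19.20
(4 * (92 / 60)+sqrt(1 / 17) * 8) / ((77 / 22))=16 * sqrt(17) / 119+184 / 105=2.31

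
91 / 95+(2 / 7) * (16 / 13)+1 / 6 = 76571 / 51870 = 1.48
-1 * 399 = -399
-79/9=-8.78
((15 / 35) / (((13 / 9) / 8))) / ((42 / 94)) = 3384 / 637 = 5.31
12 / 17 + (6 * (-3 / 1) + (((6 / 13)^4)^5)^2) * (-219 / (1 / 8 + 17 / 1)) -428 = -165805816035093065580263103328298523414796826984240 / 841208361388873737570785724026681224591715692729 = -197.10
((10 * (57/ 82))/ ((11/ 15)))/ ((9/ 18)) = 8550/ 451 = 18.96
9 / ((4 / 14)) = 63 / 2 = 31.50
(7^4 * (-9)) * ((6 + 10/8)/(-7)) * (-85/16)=-7609455/64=-118897.73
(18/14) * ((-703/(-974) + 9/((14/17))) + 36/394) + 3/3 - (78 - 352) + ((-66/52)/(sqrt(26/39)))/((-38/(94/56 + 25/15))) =3091 * sqrt(6)/55328 + 1363746751/4701011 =290.23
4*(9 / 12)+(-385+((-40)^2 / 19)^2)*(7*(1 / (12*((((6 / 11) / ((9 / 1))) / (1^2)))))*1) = 186426819 / 2888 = 64552.22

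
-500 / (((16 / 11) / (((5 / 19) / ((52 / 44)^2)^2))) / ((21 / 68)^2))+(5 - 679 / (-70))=515772624129 / 50185104320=10.28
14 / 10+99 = 502 / 5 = 100.40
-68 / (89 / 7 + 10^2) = -476 / 789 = -0.60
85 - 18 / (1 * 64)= 2711 / 32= 84.72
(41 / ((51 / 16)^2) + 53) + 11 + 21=231581 / 2601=89.04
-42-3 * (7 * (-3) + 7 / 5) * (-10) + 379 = -251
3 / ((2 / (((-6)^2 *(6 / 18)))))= 18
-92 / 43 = -2.14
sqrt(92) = 2 * sqrt(23) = 9.59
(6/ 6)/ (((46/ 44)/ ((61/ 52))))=671/ 598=1.12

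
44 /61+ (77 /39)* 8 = 39292 /2379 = 16.52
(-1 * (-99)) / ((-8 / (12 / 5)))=-297 / 10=-29.70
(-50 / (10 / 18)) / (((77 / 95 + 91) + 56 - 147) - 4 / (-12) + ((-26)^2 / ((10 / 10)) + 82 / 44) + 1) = -0.13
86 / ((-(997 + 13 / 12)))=-1032 / 11977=-0.09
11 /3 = 3.67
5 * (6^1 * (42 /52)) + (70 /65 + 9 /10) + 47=9517 /130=73.21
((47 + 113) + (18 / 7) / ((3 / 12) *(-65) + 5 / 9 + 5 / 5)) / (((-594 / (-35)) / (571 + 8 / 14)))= 5919799580 / 1099791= 5382.66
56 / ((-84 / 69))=-46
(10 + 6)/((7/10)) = 160/7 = 22.86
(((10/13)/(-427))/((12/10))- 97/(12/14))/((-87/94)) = 59050471/482937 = 122.27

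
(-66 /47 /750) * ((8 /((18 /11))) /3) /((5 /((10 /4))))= -242 /158625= -0.00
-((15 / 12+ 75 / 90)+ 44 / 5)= -653 / 60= -10.88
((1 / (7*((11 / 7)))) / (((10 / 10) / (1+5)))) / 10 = 3 / 55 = 0.05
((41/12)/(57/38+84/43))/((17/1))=1763/30294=0.06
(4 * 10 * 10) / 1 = 400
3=3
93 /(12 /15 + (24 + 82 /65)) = 6045 /1694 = 3.57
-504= -504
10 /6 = 5 /3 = 1.67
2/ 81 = 0.02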